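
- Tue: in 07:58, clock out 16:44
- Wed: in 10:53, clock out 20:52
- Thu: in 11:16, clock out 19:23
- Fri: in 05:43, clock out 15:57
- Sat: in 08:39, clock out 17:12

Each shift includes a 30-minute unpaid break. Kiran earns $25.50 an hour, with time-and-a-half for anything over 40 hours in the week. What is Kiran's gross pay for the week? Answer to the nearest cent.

Tue: 07:58–16:44 = 8 h 46 min; less 30 min break → 8 h 16 min
Wed: 10:53–20:52 = 9 h 59 min; less 30 min break → 9 h 29 min
Thu: 11:16–19:23 = 8 h 7 min; less 30 min break → 7 h 37 min
Fri: 05:43–15:57 = 10 h 14 min; less 30 min break → 9 h 44 min
Sat: 08:39–17:12 = 8 h 33 min; less 30 min break → 8 h 3 min
Total worked: 43 h 9 min = 2589 min.
Regular 40 h 0 min = 2400 min at $25.50/h; overtime 3 h 9 min = 189 min at $38.25/h.
Pay = (2400 × $25.50 + 189 × $38.25) ÷ 60 = $1140.49.

$1140.49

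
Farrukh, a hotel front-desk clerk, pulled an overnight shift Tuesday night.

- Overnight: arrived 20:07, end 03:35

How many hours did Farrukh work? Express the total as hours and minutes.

7 h 28 min

Overnight: 20:07 → midnight = 3 h 53 min; midnight → 03:35 = 3 h 35 min; span 7 h 28 min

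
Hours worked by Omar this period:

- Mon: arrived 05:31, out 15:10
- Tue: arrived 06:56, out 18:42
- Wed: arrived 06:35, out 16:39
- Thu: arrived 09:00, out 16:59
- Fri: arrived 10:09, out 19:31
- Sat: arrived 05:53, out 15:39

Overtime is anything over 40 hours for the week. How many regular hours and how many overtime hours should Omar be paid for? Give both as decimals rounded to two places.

Mon: 05:31–15:10 = 9 h 39 min
Tue: 06:56–18:42 = 11 h 46 min
Wed: 06:35–16:39 = 10 h 4 min
Thu: 09:00–16:59 = 7 h 59 min
Fri: 10:09–19:31 = 9 h 22 min
Sat: 05:53–15:39 = 9 h 46 min
Total worked: 58 h 36 min = 58.60 h.
Threshold 40 h → overtime 18 h 36 min, regular 40 h 0 min.

Regular 40.00 hours, overtime 18.60 hours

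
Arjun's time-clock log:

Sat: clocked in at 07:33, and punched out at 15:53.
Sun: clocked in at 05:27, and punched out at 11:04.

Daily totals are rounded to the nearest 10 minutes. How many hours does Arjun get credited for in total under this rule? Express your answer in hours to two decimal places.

14.00 hours

Sat: 07:33–15:53 = 8 h 20 min → rounds to 8 h 20 min
Sun: 05:27–11:04 = 5 h 37 min → rounds to 5 h 40 min
Total credited: 14 h 0 min.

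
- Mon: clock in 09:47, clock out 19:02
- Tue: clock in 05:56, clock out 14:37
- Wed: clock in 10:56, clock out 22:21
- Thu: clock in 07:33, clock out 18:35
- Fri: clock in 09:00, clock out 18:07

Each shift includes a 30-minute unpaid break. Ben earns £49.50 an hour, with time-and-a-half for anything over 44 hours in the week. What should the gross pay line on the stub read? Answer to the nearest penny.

Mon: 09:47–19:02 = 9 h 15 min; less 30 min break → 8 h 45 min
Tue: 05:56–14:37 = 8 h 41 min; less 30 min break → 8 h 11 min
Wed: 10:56–22:21 = 11 h 25 min; less 30 min break → 10 h 55 min
Thu: 07:33–18:35 = 11 h 2 min; less 30 min break → 10 h 32 min
Fri: 09:00–18:07 = 9 h 7 min; less 30 min break → 8 h 37 min
Total worked: 47 h 0 min = 2820 min.
Regular 44 h 0 min = 2640 min at £49.50/h; overtime 3 h 0 min = 180 min at £74.25/h.
Pay = (2640 × £49.50 + 180 × £74.25) ÷ 60 = £2400.75.

£2400.75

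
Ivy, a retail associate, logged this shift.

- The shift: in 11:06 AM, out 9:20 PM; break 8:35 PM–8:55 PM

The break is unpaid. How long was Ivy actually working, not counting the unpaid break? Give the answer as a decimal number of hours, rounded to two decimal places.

The shift: 11:06 AM–9:20 PM = 10 h 14 min; less 20 min break → 9 h 54 min

9.90 hours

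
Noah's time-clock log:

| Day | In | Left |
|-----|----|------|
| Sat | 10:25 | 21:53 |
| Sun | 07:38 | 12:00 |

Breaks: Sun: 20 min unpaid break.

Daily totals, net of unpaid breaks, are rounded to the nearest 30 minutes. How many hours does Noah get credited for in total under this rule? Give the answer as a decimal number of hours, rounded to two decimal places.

Sat: 10:25–21:53 = 11 h 28 min → rounds to 11 h 30 min
Sun: 07:38–12:00 = 4 h 22 min − 20 min = 4 h 2 min → rounds to 4 h 0 min
Total credited: 15 h 30 min.

15.50 hours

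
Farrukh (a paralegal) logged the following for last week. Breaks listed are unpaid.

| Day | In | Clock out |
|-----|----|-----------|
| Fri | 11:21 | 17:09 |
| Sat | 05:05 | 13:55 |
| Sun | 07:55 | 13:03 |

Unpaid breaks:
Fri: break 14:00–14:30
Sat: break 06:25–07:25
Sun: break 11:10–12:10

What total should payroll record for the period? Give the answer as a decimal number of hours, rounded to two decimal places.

Fri: 11:21–17:09 = 5 h 48 min; less 30 min break → 5 h 18 min
Sat: 05:05–13:55 = 8 h 50 min; less 60 min break → 7 h 50 min
Sun: 07:55–13:03 = 5 h 8 min; less 60 min break → 4 h 8 min
Total: 5 h 18 min + 7 h 50 min + 4 h 8 min = 17 h 16 min.

17.27 hours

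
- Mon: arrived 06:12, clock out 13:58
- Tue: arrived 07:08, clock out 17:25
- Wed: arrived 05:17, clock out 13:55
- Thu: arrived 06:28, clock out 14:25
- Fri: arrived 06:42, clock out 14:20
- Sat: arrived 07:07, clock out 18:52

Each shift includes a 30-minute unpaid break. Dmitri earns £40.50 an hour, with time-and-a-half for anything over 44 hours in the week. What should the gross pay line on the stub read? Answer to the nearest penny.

£2208.26

Mon: 06:12–13:58 = 7 h 46 min; less 30 min break → 7 h 16 min
Tue: 07:08–17:25 = 10 h 17 min; less 30 min break → 9 h 47 min
Wed: 05:17–13:55 = 8 h 38 min; less 30 min break → 8 h 8 min
Thu: 06:28–14:25 = 7 h 57 min; less 30 min break → 7 h 27 min
Fri: 06:42–14:20 = 7 h 38 min; less 30 min break → 7 h 8 min
Sat: 07:07–18:52 = 11 h 45 min; less 30 min break → 11 h 15 min
Total worked: 51 h 1 min = 3061 min.
Regular 44 h 0 min = 2640 min at £40.50/h; overtime 7 h 1 min = 421 min at £60.75/h.
Pay = (2640 × £40.50 + 421 × £60.75) ÷ 60 = £2208.26.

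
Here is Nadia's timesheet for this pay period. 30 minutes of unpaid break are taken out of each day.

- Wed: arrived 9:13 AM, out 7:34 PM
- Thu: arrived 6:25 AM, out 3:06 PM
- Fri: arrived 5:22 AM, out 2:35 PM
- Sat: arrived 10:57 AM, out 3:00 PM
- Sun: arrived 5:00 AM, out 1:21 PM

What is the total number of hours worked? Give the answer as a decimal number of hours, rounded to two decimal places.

38.15 hours

Wed: 9:13 AM–7:34 PM = 10 h 21 min; less 30 min break → 9 h 51 min
Thu: 6:25 AM–3:06 PM = 8 h 41 min; less 30 min break → 8 h 11 min
Fri: 5:22 AM–2:35 PM = 9 h 13 min; less 30 min break → 8 h 43 min
Sat: 10:57 AM–3:00 PM = 4 h 3 min; less 30 min break → 3 h 33 min
Sun: 5:00 AM–1:21 PM = 8 h 21 min; less 30 min break → 7 h 51 min
Total: 9 h 51 min + 8 h 11 min + 8 h 43 min + 3 h 33 min + 7 h 51 min = 38 h 9 min.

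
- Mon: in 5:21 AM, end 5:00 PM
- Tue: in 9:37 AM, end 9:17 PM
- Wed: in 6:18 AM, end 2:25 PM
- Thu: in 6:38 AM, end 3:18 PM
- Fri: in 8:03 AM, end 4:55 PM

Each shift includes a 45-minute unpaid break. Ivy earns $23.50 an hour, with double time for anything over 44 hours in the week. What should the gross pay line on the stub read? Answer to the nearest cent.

$1091.18

Mon: 5:21 AM–5:00 PM = 11 h 39 min; less 45 min break → 10 h 54 min
Tue: 9:37 AM–9:17 PM = 11 h 40 min; less 45 min break → 10 h 55 min
Wed: 6:18 AM–2:25 PM = 8 h 7 min; less 45 min break → 7 h 22 min
Thu: 6:38 AM–3:18 PM = 8 h 40 min; less 45 min break → 7 h 55 min
Fri: 8:03 AM–4:55 PM = 8 h 52 min; less 45 min break → 8 h 7 min
Total worked: 45 h 13 min = 2713 min.
Regular 44 h 0 min = 2640 min at $23.50/h; overtime 1 h 13 min = 73 min at $47.00/h.
Pay = (2640 × $23.50 + 73 × $47.00) ÷ 60 = $1091.18.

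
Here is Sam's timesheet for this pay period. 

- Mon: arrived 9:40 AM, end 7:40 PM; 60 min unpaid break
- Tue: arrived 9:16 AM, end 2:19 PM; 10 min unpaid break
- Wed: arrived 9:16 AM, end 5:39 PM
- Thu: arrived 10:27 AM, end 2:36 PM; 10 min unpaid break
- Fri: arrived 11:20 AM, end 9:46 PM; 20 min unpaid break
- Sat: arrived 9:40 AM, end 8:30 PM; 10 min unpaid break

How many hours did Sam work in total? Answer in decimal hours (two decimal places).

47.02 hours

Mon: 9:40 AM–7:40 PM = 10 h 0 min; less 60 min break → 9 h 0 min
Tue: 9:16 AM–2:19 PM = 5 h 3 min; less 10 min break → 4 h 53 min
Wed: 9:16 AM–5:39 PM = 8 h 23 min
Thu: 10:27 AM–2:36 PM = 4 h 9 min; less 10 min break → 3 h 59 min
Fri: 11:20 AM–9:46 PM = 10 h 26 min; less 20 min break → 10 h 6 min
Sat: 9:40 AM–8:30 PM = 10 h 50 min; less 10 min break → 10 h 40 min
Total: 9 h 0 min + 4 h 53 min + 8 h 23 min + 3 h 59 min + 10 h 6 min + 10 h 40 min = 47 h 1 min.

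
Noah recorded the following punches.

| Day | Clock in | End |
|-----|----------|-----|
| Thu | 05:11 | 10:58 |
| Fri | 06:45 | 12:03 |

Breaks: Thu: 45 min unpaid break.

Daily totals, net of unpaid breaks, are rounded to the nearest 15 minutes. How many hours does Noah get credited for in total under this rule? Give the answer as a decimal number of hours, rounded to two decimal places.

10.25 hours

Thu: 05:11–10:58 = 5 h 47 min − 45 min = 5 h 2 min → rounds to 5 h 0 min
Fri: 06:45–12:03 = 5 h 18 min → rounds to 5 h 15 min
Total credited: 10 h 15 min.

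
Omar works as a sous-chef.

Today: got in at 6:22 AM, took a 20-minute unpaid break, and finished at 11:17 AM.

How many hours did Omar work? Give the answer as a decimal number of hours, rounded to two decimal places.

Today: 6:22 AM–11:17 AM = 4 h 55 min; less 20 min break → 4 h 35 min

4.58 hours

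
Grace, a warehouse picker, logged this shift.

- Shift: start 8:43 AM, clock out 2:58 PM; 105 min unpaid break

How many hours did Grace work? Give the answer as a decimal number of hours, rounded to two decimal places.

Shift: 8:43 AM–2:58 PM = 6 h 15 min; less 105 min break → 4 h 30 min

4.50 hours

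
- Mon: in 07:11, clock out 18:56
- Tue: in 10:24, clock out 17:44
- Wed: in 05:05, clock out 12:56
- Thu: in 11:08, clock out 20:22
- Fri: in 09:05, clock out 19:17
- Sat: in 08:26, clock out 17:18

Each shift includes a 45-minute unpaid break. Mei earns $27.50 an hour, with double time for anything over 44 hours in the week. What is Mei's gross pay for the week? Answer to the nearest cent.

Mon: 07:11–18:56 = 11 h 45 min; less 45 min break → 11 h 0 min
Tue: 10:24–17:44 = 7 h 20 min; less 45 min break → 6 h 35 min
Wed: 05:05–12:56 = 7 h 51 min; less 45 min break → 7 h 6 min
Thu: 11:08–20:22 = 9 h 14 min; less 45 min break → 8 h 29 min
Fri: 09:05–19:17 = 10 h 12 min; less 45 min break → 9 h 27 min
Sat: 08:26–17:18 = 8 h 52 min; less 45 min break → 8 h 7 min
Total worked: 50 h 44 min = 3044 min.
Regular 44 h 0 min = 2640 min at $27.50/h; overtime 6 h 44 min = 404 min at $55.00/h.
Pay = (2640 × $27.50 + 404 × $55.00) ÷ 60 = $1580.33.

$1580.33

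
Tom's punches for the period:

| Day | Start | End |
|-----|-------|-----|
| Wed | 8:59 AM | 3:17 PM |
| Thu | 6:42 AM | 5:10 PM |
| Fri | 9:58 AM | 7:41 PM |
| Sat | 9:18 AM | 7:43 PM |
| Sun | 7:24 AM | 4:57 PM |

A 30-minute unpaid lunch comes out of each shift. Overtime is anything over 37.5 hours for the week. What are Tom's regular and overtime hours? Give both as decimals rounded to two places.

Regular 37.50 hours, overtime 6.45 hours

Wed: 8:59 AM–3:17 PM = 6 h 18 min; less 30 min break → 5 h 48 min
Thu: 6:42 AM–5:10 PM = 10 h 28 min; less 30 min break → 9 h 58 min
Fri: 9:58 AM–7:41 PM = 9 h 43 min; less 30 min break → 9 h 13 min
Sat: 9:18 AM–7:43 PM = 10 h 25 min; less 30 min break → 9 h 55 min
Sun: 7:24 AM–4:57 PM = 9 h 33 min; less 30 min break → 9 h 3 min
Total worked: 43 h 57 min = 43.95 h.
Threshold 37.5 h → overtime 6 h 27 min, regular 37 h 30 min.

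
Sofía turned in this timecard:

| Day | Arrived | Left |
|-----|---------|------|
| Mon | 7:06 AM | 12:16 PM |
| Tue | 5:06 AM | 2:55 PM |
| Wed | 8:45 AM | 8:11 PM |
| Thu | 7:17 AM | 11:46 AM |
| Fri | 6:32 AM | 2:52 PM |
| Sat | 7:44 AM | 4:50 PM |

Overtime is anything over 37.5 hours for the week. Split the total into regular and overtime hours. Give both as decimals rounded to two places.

Regular 37.50 hours, overtime 10.83 hours

Mon: 7:06 AM–12:16 PM = 5 h 10 min
Tue: 5:06 AM–2:55 PM = 9 h 49 min
Wed: 8:45 AM–8:11 PM = 11 h 26 min
Thu: 7:17 AM–11:46 AM = 4 h 29 min
Fri: 6:32 AM–2:52 PM = 8 h 20 min
Sat: 7:44 AM–4:50 PM = 9 h 6 min
Total worked: 48 h 20 min = 48.33 h.
Threshold 37.5 h → overtime 10 h 50 min, regular 37 h 30 min.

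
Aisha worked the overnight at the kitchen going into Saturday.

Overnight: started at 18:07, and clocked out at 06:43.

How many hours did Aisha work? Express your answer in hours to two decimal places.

12.60 hours

Overnight: 18:07 → midnight = 5 h 53 min; midnight → 06:43 = 6 h 43 min; span 12 h 36 min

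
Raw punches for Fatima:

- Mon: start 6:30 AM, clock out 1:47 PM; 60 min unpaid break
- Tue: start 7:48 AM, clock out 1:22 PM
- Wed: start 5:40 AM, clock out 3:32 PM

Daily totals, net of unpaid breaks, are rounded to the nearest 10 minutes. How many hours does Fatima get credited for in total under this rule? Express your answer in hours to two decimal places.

Mon: 6:30 AM–1:47 PM = 7 h 17 min − 60 min = 6 h 17 min → rounds to 6 h 20 min
Tue: 7:48 AM–1:22 PM = 5 h 34 min → rounds to 5 h 30 min
Wed: 5:40 AM–3:32 PM = 9 h 52 min → rounds to 9 h 50 min
Total credited: 21 h 40 min.

21.67 hours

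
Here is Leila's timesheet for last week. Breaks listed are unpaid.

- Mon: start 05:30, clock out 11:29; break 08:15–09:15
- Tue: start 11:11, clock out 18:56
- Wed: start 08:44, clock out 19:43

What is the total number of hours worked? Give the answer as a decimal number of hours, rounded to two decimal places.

Mon: 05:30–11:29 = 5 h 59 min; less 60 min break → 4 h 59 min
Tue: 11:11–18:56 = 7 h 45 min
Wed: 08:44–19:43 = 10 h 59 min
Total: 4 h 59 min + 7 h 45 min + 10 h 59 min = 23 h 43 min.

23.72 hours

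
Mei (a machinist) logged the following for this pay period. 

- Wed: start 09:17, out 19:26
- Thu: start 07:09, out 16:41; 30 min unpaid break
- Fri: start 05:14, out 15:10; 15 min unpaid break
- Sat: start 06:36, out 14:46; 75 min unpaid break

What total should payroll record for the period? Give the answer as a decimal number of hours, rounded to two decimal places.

35.78 hours

Wed: 09:17–19:26 = 10 h 9 min
Thu: 07:09–16:41 = 9 h 32 min; less 30 min break → 9 h 2 min
Fri: 05:14–15:10 = 9 h 56 min; less 15 min break → 9 h 41 min
Sat: 06:36–14:46 = 8 h 10 min; less 75 min break → 6 h 55 min
Total: 10 h 9 min + 9 h 2 min + 9 h 41 min + 6 h 55 min = 35 h 47 min.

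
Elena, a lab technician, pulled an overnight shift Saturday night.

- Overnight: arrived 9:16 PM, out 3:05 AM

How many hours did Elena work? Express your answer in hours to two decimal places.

Overnight: 9:16 PM → midnight = 2 h 44 min; midnight → 3:05 AM = 3 h 5 min; span 5 h 49 min

5.82 hours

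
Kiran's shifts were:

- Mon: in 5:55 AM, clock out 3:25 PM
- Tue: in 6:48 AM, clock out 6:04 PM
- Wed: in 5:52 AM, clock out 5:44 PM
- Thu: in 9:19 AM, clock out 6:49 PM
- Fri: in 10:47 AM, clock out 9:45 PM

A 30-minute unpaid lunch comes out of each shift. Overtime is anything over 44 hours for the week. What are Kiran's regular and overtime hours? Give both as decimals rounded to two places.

Mon: 5:55 AM–3:25 PM = 9 h 30 min; less 30 min break → 9 h 0 min
Tue: 6:48 AM–6:04 PM = 11 h 16 min; less 30 min break → 10 h 46 min
Wed: 5:52 AM–5:44 PM = 11 h 52 min; less 30 min break → 11 h 22 min
Thu: 9:19 AM–6:49 PM = 9 h 30 min; less 30 min break → 9 h 0 min
Fri: 10:47 AM–9:45 PM = 10 h 58 min; less 30 min break → 10 h 28 min
Total worked: 50 h 36 min = 50.60 h.
Threshold 44 h → overtime 6 h 36 min, regular 44 h 0 min.

Regular 44.00 hours, overtime 6.60 hours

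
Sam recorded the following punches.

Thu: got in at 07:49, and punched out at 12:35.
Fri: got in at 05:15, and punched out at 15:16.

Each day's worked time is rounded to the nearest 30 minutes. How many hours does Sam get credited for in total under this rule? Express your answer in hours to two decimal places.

15.00 hours

Thu: 07:49–12:35 = 4 h 46 min → rounds to 5 h 0 min
Fri: 05:15–15:16 = 10 h 1 min → rounds to 10 h 0 min
Total credited: 15 h 0 min.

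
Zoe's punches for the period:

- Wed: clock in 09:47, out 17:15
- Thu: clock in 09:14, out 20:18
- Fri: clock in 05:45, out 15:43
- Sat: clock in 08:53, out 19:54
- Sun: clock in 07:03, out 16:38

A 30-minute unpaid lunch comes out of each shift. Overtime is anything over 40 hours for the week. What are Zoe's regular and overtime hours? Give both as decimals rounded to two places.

Regular 40.00 hours, overtime 6.60 hours

Wed: 09:47–17:15 = 7 h 28 min; less 30 min break → 6 h 58 min
Thu: 09:14–20:18 = 11 h 4 min; less 30 min break → 10 h 34 min
Fri: 05:45–15:43 = 9 h 58 min; less 30 min break → 9 h 28 min
Sat: 08:53–19:54 = 11 h 1 min; less 30 min break → 10 h 31 min
Sun: 07:03–16:38 = 9 h 35 min; less 30 min break → 9 h 5 min
Total worked: 46 h 36 min = 46.60 h.
Threshold 40 h → overtime 6 h 36 min, regular 40 h 0 min.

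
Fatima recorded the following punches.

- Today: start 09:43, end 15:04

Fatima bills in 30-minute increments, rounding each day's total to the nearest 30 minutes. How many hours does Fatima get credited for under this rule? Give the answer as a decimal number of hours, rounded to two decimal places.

5.50 hours

Today: 09:43–15:04 = 5 h 21 min → rounds to 5 h 30 min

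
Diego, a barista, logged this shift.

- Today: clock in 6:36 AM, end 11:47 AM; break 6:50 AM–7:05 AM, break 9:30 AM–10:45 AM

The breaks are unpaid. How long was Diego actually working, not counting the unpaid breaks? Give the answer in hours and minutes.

3 h 41 min

Today: 6:36 AM–11:47 AM = 5 h 11 min; less 90 min break → 3 h 41 min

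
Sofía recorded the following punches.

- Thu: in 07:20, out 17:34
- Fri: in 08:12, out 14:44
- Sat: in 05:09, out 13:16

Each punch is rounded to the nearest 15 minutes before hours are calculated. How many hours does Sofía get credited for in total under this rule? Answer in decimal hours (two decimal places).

Thu: in 07:20→07:15, out 17:34→17:30; 10 h 15 min
Fri: in 08:12→08:15, out 14:44→14:45; 6 h 30 min
Sat: in 05:09→05:15, out 13:16→13:15; 8 h 0 min
Total credited: 24 h 45 min.

24.75 hours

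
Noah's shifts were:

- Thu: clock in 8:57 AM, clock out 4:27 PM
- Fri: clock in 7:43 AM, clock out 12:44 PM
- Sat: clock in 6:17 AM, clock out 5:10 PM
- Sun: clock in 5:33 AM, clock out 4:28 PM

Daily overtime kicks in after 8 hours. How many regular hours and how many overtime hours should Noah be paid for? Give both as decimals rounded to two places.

Thu: 8:57 AM–4:27 PM = 7 h 30 min
Fri: 7:43 AM–12:44 PM = 5 h 1 min
Sat: 6:17 AM–5:10 PM = 10 h 53 min
Sun: 5:33 AM–4:28 PM = 10 h 55 min
Thu reg 7 h 30 min / OT 0 h 0 min; Fri reg 5 h 1 min / OT 0 h 0 min; Sat reg 8 h 0 min / OT 2 h 53 min; Sun reg 8 h 0 min / OT 2 h 55 min.
Totals: regular 28 h 31 min, overtime 5 h 48 min.

Regular 28.52 hours, overtime 5.80 hours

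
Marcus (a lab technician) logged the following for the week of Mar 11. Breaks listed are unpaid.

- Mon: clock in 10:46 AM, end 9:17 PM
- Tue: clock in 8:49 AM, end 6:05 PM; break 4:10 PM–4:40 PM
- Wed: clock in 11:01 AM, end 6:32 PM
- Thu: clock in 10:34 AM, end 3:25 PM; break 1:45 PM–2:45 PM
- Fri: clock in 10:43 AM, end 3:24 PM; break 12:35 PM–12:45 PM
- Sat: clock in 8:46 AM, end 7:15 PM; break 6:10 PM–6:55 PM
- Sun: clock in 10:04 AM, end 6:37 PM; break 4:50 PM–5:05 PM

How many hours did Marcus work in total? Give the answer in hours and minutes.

53 h 12 min

Mon: 10:46 AM–9:17 PM = 10 h 31 min
Tue: 8:49 AM–6:05 PM = 9 h 16 min; less 30 min break → 8 h 46 min
Wed: 11:01 AM–6:32 PM = 7 h 31 min
Thu: 10:34 AM–3:25 PM = 4 h 51 min; less 60 min break → 3 h 51 min
Fri: 10:43 AM–3:24 PM = 4 h 41 min; less 10 min break → 4 h 31 min
Sat: 8:46 AM–7:15 PM = 10 h 29 min; less 45 min break → 9 h 44 min
Sun: 10:04 AM–6:37 PM = 8 h 33 min; less 15 min break → 8 h 18 min
Total: 10 h 31 min + 8 h 46 min + 7 h 31 min + 3 h 51 min + 4 h 31 min + 9 h 44 min + 8 h 18 min = 53 h 12 min.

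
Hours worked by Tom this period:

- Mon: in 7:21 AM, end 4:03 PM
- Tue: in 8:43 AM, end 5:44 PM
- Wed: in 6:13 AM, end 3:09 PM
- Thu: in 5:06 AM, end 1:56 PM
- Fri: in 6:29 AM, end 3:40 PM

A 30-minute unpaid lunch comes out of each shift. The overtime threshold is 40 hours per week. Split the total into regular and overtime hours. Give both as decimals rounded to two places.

Regular 40.00 hours, overtime 2.17 hours

Mon: 7:21 AM–4:03 PM = 8 h 42 min; less 30 min break → 8 h 12 min
Tue: 8:43 AM–5:44 PM = 9 h 1 min; less 30 min break → 8 h 31 min
Wed: 6:13 AM–3:09 PM = 8 h 56 min; less 30 min break → 8 h 26 min
Thu: 5:06 AM–1:56 PM = 8 h 50 min; less 30 min break → 8 h 20 min
Fri: 6:29 AM–3:40 PM = 9 h 11 min; less 30 min break → 8 h 41 min
Total worked: 42 h 10 min = 42.17 h.
Threshold 40 h → overtime 2 h 10 min, regular 40 h 0 min.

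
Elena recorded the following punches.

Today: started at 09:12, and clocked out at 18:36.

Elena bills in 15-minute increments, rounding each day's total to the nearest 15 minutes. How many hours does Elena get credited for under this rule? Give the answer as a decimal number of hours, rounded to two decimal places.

9.50 hours

Today: 09:12–18:36 = 9 h 24 min → rounds to 9 h 30 min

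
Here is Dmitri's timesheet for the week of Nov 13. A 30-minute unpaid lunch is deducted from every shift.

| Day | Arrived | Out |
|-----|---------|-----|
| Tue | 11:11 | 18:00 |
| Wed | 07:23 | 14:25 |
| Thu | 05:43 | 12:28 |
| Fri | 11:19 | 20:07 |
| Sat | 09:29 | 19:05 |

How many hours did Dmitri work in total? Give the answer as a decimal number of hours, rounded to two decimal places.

36.50 hours

Tue: 11:11–18:00 = 6 h 49 min; less 30 min break → 6 h 19 min
Wed: 07:23–14:25 = 7 h 2 min; less 30 min break → 6 h 32 min
Thu: 05:43–12:28 = 6 h 45 min; less 30 min break → 6 h 15 min
Fri: 11:19–20:07 = 8 h 48 min; less 30 min break → 8 h 18 min
Sat: 09:29–19:05 = 9 h 36 min; less 30 min break → 9 h 6 min
Total: 6 h 19 min + 6 h 32 min + 6 h 15 min + 8 h 18 min + 9 h 6 min = 36 h 30 min.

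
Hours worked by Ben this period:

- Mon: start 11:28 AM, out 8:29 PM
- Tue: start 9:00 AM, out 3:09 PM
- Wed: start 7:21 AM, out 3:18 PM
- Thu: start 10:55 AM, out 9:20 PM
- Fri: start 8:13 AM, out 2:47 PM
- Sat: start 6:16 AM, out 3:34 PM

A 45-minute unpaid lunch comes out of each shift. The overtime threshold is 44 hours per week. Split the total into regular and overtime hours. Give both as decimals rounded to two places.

Regular 44.00 hours, overtime 0.90 hours

Mon: 11:28 AM–8:29 PM = 9 h 1 min; less 45 min break → 8 h 16 min
Tue: 9:00 AM–3:09 PM = 6 h 9 min; less 45 min break → 5 h 24 min
Wed: 7:21 AM–3:18 PM = 7 h 57 min; less 45 min break → 7 h 12 min
Thu: 10:55 AM–9:20 PM = 10 h 25 min; less 45 min break → 9 h 40 min
Fri: 8:13 AM–2:47 PM = 6 h 34 min; less 45 min break → 5 h 49 min
Sat: 6:16 AM–3:34 PM = 9 h 18 min; less 45 min break → 8 h 33 min
Total worked: 44 h 54 min = 44.90 h.
Threshold 44 h → overtime 0 h 54 min, regular 44 h 0 min.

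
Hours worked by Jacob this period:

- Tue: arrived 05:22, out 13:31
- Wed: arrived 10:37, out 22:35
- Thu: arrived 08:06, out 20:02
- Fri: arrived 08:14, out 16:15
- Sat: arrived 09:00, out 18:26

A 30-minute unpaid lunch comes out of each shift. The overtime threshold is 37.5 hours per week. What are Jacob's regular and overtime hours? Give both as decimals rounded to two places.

Regular 37.50 hours, overtime 9.50 hours

Tue: 05:22–13:31 = 8 h 9 min; less 30 min break → 7 h 39 min
Wed: 10:37–22:35 = 11 h 58 min; less 30 min break → 11 h 28 min
Thu: 08:06–20:02 = 11 h 56 min; less 30 min break → 11 h 26 min
Fri: 08:14–16:15 = 8 h 1 min; less 30 min break → 7 h 31 min
Sat: 09:00–18:26 = 9 h 26 min; less 30 min break → 8 h 56 min
Total worked: 47 h 0 min = 47.00 h.
Threshold 37.5 h → overtime 9 h 30 min, regular 37 h 30 min.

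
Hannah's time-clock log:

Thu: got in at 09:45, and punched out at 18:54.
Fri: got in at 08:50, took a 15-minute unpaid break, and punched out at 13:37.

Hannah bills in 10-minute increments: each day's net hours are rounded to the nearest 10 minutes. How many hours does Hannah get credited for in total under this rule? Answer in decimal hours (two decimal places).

Thu: 09:45–18:54 = 9 h 9 min → rounds to 9 h 10 min
Fri: 08:50–13:37 = 4 h 47 min − 15 min = 4 h 32 min → rounds to 4 h 30 min
Total credited: 13 h 40 min.

13.67 hours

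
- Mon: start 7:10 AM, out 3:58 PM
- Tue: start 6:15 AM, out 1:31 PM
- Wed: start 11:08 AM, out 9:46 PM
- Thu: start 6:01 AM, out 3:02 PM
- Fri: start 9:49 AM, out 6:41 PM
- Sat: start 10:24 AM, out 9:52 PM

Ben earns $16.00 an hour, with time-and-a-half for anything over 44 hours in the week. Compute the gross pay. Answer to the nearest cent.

Mon: 7:10 AM–3:58 PM = 8 h 48 min
Tue: 6:15 AM–1:31 PM = 7 h 16 min
Wed: 11:08 AM–9:46 PM = 10 h 38 min
Thu: 6:01 AM–3:02 PM = 9 h 1 min
Fri: 9:49 AM–6:41 PM = 8 h 52 min
Sat: 10:24 AM–9:52 PM = 11 h 28 min
Total worked: 56 h 3 min = 3363 min.
Regular 44 h 0 min = 2640 min at $16.00/h; overtime 12 h 3 min = 723 min at $24.00/h.
Pay = (2640 × $16.00 + 723 × $24.00) ÷ 60 = $993.20.

$993.20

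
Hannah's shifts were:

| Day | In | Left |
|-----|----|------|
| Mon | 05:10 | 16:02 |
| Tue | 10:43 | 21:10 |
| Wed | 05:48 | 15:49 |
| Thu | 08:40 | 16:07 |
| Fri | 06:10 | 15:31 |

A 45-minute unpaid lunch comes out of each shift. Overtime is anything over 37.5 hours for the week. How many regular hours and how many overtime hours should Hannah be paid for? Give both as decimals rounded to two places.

Mon: 05:10–16:02 = 10 h 52 min; less 45 min break → 10 h 7 min
Tue: 10:43–21:10 = 10 h 27 min; less 45 min break → 9 h 42 min
Wed: 05:48–15:49 = 10 h 1 min; less 45 min break → 9 h 16 min
Thu: 08:40–16:07 = 7 h 27 min; less 45 min break → 6 h 42 min
Fri: 06:10–15:31 = 9 h 21 min; less 45 min break → 8 h 36 min
Total worked: 44 h 23 min = 44.38 h.
Threshold 37.5 h → overtime 6 h 53 min, regular 37 h 30 min.

Regular 37.50 hours, overtime 6.88 hours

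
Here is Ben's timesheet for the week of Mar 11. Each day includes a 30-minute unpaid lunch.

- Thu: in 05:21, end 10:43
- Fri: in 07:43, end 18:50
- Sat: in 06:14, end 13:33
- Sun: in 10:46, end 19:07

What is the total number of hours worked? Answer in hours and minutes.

30 h 9 min

Thu: 05:21–10:43 = 5 h 22 min; less 30 min break → 4 h 52 min
Fri: 07:43–18:50 = 11 h 7 min; less 30 min break → 10 h 37 min
Sat: 06:14–13:33 = 7 h 19 min; less 30 min break → 6 h 49 min
Sun: 10:46–19:07 = 8 h 21 min; less 30 min break → 7 h 51 min
Total: 4 h 52 min + 10 h 37 min + 6 h 49 min + 7 h 51 min = 30 h 9 min.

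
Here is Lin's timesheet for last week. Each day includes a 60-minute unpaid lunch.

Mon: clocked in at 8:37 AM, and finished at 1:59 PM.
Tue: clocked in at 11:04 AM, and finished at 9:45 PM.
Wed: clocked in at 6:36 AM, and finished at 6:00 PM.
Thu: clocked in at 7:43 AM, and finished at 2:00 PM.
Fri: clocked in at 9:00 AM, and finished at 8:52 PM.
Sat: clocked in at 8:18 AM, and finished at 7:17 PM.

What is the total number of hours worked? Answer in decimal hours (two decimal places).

50.58 hours

Mon: 8:37 AM–1:59 PM = 5 h 22 min; less 60 min break → 4 h 22 min
Tue: 11:04 AM–9:45 PM = 10 h 41 min; less 60 min break → 9 h 41 min
Wed: 6:36 AM–6:00 PM = 11 h 24 min; less 60 min break → 10 h 24 min
Thu: 7:43 AM–2:00 PM = 6 h 17 min; less 60 min break → 5 h 17 min
Fri: 9:00 AM–8:52 PM = 11 h 52 min; less 60 min break → 10 h 52 min
Sat: 8:18 AM–7:17 PM = 10 h 59 min; less 60 min break → 9 h 59 min
Total: 4 h 22 min + 9 h 41 min + 10 h 24 min + 5 h 17 min + 10 h 52 min + 9 h 59 min = 50 h 35 min.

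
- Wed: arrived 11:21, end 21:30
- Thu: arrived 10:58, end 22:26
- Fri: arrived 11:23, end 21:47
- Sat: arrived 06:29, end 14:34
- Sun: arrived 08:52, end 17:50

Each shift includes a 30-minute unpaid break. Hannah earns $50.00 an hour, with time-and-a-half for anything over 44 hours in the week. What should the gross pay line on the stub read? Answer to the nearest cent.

$2392.50

Wed: 11:21–21:30 = 10 h 9 min; less 30 min break → 9 h 39 min
Thu: 10:58–22:26 = 11 h 28 min; less 30 min break → 10 h 58 min
Fri: 11:23–21:47 = 10 h 24 min; less 30 min break → 9 h 54 min
Sat: 06:29–14:34 = 8 h 5 min; less 30 min break → 7 h 35 min
Sun: 08:52–17:50 = 8 h 58 min; less 30 min break → 8 h 28 min
Total worked: 46 h 34 min = 2794 min.
Regular 44 h 0 min = 2640 min at $50.00/h; overtime 2 h 34 min = 154 min at $75.00/h.
Pay = (2640 × $50.00 + 154 × $75.00) ÷ 60 = $2392.50.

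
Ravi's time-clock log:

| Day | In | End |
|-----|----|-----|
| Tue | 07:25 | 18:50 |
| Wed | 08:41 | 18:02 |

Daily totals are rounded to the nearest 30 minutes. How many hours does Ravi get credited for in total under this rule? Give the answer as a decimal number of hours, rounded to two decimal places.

Tue: 07:25–18:50 = 11 h 25 min → rounds to 11 h 30 min
Wed: 08:41–18:02 = 9 h 21 min → rounds to 9 h 30 min
Total credited: 21 h 0 min.

21.00 hours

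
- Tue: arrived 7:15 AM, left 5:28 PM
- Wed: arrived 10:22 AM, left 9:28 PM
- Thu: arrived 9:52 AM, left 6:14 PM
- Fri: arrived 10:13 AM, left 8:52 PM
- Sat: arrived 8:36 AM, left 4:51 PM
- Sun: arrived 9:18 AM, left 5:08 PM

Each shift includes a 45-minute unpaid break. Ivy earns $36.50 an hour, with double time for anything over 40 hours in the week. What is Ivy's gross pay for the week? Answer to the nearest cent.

$2329.92

Tue: 7:15 AM–5:28 PM = 10 h 13 min; less 45 min break → 9 h 28 min
Wed: 10:22 AM–9:28 PM = 11 h 6 min; less 45 min break → 10 h 21 min
Thu: 9:52 AM–6:14 PM = 8 h 22 min; less 45 min break → 7 h 37 min
Fri: 10:13 AM–8:52 PM = 10 h 39 min; less 45 min break → 9 h 54 min
Sat: 8:36 AM–4:51 PM = 8 h 15 min; less 45 min break → 7 h 30 min
Sun: 9:18 AM–5:08 PM = 7 h 50 min; less 45 min break → 7 h 5 min
Total worked: 51 h 55 min = 3115 min.
Regular 40 h 0 min = 2400 min at $36.50/h; overtime 11 h 55 min = 715 min at $73.00/h.
Pay = (2400 × $36.50 + 715 × $73.00) ÷ 60 = $2329.92.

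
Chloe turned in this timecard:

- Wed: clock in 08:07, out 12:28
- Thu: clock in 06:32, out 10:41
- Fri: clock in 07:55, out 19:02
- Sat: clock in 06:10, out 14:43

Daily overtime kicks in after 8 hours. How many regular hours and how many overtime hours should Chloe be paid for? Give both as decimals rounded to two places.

Wed: 08:07–12:28 = 4 h 21 min
Thu: 06:32–10:41 = 4 h 9 min
Fri: 07:55–19:02 = 11 h 7 min
Sat: 06:10–14:43 = 8 h 33 min
Wed reg 4 h 21 min / OT 0 h 0 min; Thu reg 4 h 9 min / OT 0 h 0 min; Fri reg 8 h 0 min / OT 3 h 7 min; Sat reg 8 h 0 min / OT 0 h 33 min.
Totals: regular 24 h 30 min, overtime 3 h 40 min.

Regular 24.50 hours, overtime 3.67 hours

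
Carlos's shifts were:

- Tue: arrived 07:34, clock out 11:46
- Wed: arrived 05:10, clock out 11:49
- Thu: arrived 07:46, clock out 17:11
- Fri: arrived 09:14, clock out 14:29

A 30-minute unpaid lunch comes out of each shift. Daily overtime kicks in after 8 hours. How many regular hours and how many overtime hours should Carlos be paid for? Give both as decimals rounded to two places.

Tue: 07:34–11:46 = 4 h 12 min; less 30 min break → 3 h 42 min
Wed: 05:10–11:49 = 6 h 39 min; less 30 min break → 6 h 9 min
Thu: 07:46–17:11 = 9 h 25 min; less 30 min break → 8 h 55 min
Fri: 09:14–14:29 = 5 h 15 min; less 30 min break → 4 h 45 min
Tue reg 3 h 42 min / OT 0 h 0 min; Wed reg 6 h 9 min / OT 0 h 0 min; Thu reg 8 h 0 min / OT 0 h 55 min; Fri reg 4 h 45 min / OT 0 h 0 min.
Totals: regular 22 h 36 min, overtime 0 h 55 min.

Regular 22.60 hours, overtime 0.92 hours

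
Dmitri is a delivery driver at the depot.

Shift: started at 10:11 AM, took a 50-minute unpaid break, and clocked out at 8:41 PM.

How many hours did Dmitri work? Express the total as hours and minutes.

Shift: 10:11 AM–8:41 PM = 10 h 30 min; less 50 min break → 9 h 40 min

9 h 40 min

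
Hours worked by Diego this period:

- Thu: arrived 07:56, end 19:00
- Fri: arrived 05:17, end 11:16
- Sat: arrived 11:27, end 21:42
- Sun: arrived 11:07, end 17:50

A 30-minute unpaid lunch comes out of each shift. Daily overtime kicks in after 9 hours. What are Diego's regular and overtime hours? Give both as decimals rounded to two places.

Thu: 07:56–19:00 = 11 h 4 min; less 30 min break → 10 h 34 min
Fri: 05:17–11:16 = 5 h 59 min; less 30 min break → 5 h 29 min
Sat: 11:27–21:42 = 10 h 15 min; less 30 min break → 9 h 45 min
Sun: 11:07–17:50 = 6 h 43 min; less 30 min break → 6 h 13 min
Thu reg 9 h 0 min / OT 1 h 34 min; Fri reg 5 h 29 min / OT 0 h 0 min; Sat reg 9 h 0 min / OT 0 h 45 min; Sun reg 6 h 13 min / OT 0 h 0 min.
Totals: regular 29 h 42 min, overtime 2 h 19 min.

Regular 29.70 hours, overtime 2.32 hours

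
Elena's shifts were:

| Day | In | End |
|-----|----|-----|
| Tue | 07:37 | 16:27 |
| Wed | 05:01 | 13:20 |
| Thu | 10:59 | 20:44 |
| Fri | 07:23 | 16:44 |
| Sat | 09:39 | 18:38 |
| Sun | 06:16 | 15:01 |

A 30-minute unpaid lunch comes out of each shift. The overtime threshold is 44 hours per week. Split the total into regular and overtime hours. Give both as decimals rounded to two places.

Tue: 07:37–16:27 = 8 h 50 min; less 30 min break → 8 h 20 min
Wed: 05:01–13:20 = 8 h 19 min; less 30 min break → 7 h 49 min
Thu: 10:59–20:44 = 9 h 45 min; less 30 min break → 9 h 15 min
Fri: 07:23–16:44 = 9 h 21 min; less 30 min break → 8 h 51 min
Sat: 09:39–18:38 = 8 h 59 min; less 30 min break → 8 h 29 min
Sun: 06:16–15:01 = 8 h 45 min; less 30 min break → 8 h 15 min
Total worked: 50 h 59 min = 50.98 h.
Threshold 44 h → overtime 6 h 59 min, regular 44 h 0 min.

Regular 44.00 hours, overtime 6.98 hours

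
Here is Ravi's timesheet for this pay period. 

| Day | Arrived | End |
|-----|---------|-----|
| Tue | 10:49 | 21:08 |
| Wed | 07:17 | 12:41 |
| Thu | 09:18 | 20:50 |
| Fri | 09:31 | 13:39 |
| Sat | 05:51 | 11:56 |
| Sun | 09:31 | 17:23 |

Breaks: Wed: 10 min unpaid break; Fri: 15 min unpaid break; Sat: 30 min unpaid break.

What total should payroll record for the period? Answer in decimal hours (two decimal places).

Tue: 10:49–21:08 = 10 h 19 min
Wed: 07:17–12:41 = 5 h 24 min; less 10 min break → 5 h 14 min
Thu: 09:18–20:50 = 11 h 32 min
Fri: 09:31–13:39 = 4 h 8 min; less 15 min break → 3 h 53 min
Sat: 05:51–11:56 = 6 h 5 min; less 30 min break → 5 h 35 min
Sun: 09:31–17:23 = 7 h 52 min
Total: 10 h 19 min + 5 h 14 min + 11 h 32 min + 3 h 53 min + 5 h 35 min + 7 h 52 min = 44 h 25 min.

44.42 hours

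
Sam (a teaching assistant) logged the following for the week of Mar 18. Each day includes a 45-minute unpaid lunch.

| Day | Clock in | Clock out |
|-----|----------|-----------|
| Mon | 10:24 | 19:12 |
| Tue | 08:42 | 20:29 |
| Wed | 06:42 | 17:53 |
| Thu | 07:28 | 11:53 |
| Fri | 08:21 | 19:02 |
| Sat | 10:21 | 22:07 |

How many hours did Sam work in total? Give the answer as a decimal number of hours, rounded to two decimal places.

54.13 hours

Mon: 10:24–19:12 = 8 h 48 min; less 45 min break → 8 h 3 min
Tue: 08:42–20:29 = 11 h 47 min; less 45 min break → 11 h 2 min
Wed: 06:42–17:53 = 11 h 11 min; less 45 min break → 10 h 26 min
Thu: 07:28–11:53 = 4 h 25 min; less 45 min break → 3 h 40 min
Fri: 08:21–19:02 = 10 h 41 min; less 45 min break → 9 h 56 min
Sat: 10:21–22:07 = 11 h 46 min; less 45 min break → 11 h 1 min
Total: 8 h 3 min + 11 h 2 min + 10 h 26 min + 3 h 40 min + 9 h 56 min + 11 h 1 min = 54 h 8 min.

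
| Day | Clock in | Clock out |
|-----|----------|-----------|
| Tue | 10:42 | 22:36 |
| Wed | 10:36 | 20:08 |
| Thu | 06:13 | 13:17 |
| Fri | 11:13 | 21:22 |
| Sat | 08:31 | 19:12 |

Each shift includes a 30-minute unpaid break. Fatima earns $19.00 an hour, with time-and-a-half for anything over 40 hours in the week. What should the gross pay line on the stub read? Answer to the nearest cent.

$954.75

Tue: 10:42–22:36 = 11 h 54 min; less 30 min break → 11 h 24 min
Wed: 10:36–20:08 = 9 h 32 min; less 30 min break → 9 h 2 min
Thu: 06:13–13:17 = 7 h 4 min; less 30 min break → 6 h 34 min
Fri: 11:13–21:22 = 10 h 9 min; less 30 min break → 9 h 39 min
Sat: 08:31–19:12 = 10 h 41 min; less 30 min break → 10 h 11 min
Total worked: 46 h 50 min = 2810 min.
Regular 40 h 0 min = 2400 min at $19.00/h; overtime 6 h 50 min = 410 min at $28.50/h.
Pay = (2400 × $19.00 + 410 × $28.50) ÷ 60 = $954.75.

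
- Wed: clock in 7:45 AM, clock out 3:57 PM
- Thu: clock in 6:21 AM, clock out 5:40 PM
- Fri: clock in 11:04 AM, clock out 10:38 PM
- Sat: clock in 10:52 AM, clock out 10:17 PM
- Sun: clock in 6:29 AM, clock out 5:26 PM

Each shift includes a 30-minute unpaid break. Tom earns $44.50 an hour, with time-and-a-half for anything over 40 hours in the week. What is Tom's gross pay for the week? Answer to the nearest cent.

Wed: 7:45 AM–3:57 PM = 8 h 12 min; less 30 min break → 7 h 42 min
Thu: 6:21 AM–5:40 PM = 11 h 19 min; less 30 min break → 10 h 49 min
Fri: 11:04 AM–10:38 PM = 11 h 34 min; less 30 min break → 11 h 4 min
Sat: 10:52 AM–10:17 PM = 11 h 25 min; less 30 min break → 10 h 55 min
Sun: 6:29 AM–5:26 PM = 10 h 57 min; less 30 min break → 10 h 27 min
Total worked: 50 h 57 min = 3057 min.
Regular 40 h 0 min = 2400 min at $44.50/h; overtime 10 h 57 min = 657 min at $66.75/h.
Pay = (2400 × $44.50 + 657 × $66.75) ÷ 60 = $2510.91.

$2510.91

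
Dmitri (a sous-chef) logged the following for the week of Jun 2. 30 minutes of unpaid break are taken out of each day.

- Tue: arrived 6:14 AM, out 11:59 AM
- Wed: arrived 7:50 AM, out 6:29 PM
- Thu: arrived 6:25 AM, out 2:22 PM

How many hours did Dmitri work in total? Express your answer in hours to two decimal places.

22.85 hours

Tue: 6:14 AM–11:59 AM = 5 h 45 min; less 30 min break → 5 h 15 min
Wed: 7:50 AM–6:29 PM = 10 h 39 min; less 30 min break → 10 h 9 min
Thu: 6:25 AM–2:22 PM = 7 h 57 min; less 30 min break → 7 h 27 min
Total: 5 h 15 min + 10 h 9 min + 7 h 27 min = 22 h 51 min.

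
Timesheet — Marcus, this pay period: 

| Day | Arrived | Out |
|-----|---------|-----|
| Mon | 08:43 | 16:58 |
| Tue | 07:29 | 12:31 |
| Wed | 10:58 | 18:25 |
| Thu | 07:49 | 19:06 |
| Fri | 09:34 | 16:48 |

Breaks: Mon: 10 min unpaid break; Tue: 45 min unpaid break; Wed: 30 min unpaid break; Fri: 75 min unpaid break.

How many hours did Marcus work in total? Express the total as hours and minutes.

36 h 35 min

Mon: 08:43–16:58 = 8 h 15 min; less 10 min break → 8 h 5 min
Tue: 07:29–12:31 = 5 h 2 min; less 45 min break → 4 h 17 min
Wed: 10:58–18:25 = 7 h 27 min; less 30 min break → 6 h 57 min
Thu: 07:49–19:06 = 11 h 17 min
Fri: 09:34–16:48 = 7 h 14 min; less 75 min break → 5 h 59 min
Total: 8 h 5 min + 4 h 17 min + 6 h 57 min + 11 h 17 min + 5 h 59 min = 36 h 35 min.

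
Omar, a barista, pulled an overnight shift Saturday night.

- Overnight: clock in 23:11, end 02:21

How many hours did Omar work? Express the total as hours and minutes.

Overnight: 23:11 → midnight = 0 h 49 min; midnight → 02:21 = 2 h 21 min; span 3 h 10 min

3 h 10 min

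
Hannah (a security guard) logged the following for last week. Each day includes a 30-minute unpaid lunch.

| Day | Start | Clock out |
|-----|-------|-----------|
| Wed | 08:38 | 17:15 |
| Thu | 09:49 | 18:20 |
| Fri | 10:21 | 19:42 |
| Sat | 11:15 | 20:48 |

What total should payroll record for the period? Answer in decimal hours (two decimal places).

Wed: 08:38–17:15 = 8 h 37 min; less 30 min break → 8 h 7 min
Thu: 09:49–18:20 = 8 h 31 min; less 30 min break → 8 h 1 min
Fri: 10:21–19:42 = 9 h 21 min; less 30 min break → 8 h 51 min
Sat: 11:15–20:48 = 9 h 33 min; less 30 min break → 9 h 3 min
Total: 8 h 7 min + 8 h 1 min + 8 h 51 min + 9 h 3 min = 34 h 2 min.

34.03 hours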